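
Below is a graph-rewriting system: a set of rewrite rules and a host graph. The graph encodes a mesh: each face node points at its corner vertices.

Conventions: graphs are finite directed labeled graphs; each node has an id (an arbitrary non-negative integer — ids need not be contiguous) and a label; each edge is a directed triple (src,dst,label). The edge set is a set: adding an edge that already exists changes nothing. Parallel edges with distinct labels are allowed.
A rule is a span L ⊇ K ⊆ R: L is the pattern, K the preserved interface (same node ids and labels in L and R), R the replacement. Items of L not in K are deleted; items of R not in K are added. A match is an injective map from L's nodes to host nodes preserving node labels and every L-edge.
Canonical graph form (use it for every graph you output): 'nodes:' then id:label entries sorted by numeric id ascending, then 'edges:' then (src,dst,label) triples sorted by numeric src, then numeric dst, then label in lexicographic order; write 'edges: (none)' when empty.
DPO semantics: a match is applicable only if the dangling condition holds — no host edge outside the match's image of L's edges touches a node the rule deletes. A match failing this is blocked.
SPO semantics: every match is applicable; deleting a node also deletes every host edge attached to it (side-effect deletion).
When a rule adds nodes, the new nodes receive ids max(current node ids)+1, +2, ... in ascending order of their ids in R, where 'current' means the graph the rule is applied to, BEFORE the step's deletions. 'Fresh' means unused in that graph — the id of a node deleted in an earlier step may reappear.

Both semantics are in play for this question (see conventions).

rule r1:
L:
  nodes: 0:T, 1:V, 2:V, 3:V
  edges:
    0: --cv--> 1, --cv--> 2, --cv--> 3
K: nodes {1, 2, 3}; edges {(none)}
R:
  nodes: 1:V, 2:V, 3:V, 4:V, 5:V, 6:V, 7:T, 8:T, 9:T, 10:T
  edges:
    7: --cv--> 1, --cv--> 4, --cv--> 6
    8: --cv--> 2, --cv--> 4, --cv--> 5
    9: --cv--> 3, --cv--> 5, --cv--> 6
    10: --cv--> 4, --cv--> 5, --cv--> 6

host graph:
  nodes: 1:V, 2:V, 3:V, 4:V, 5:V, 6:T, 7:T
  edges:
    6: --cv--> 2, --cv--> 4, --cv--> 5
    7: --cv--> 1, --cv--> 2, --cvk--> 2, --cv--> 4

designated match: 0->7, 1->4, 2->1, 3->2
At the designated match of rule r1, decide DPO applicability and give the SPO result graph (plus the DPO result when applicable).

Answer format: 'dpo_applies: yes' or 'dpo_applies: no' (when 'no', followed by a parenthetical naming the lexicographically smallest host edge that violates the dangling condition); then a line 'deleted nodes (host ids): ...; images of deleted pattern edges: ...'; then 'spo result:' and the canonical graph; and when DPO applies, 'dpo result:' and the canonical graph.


dpo_applies: no
(the rule deletes node 7, which keeps host edge (7,2,cvk) outside the match image — the dangling condition fails, DPO blocks; SPO proceeds and side-deletes such edges)
deleted nodes (host ids): 7; images of deleted pattern edges: (7,1,cv); (7,2,cv); (7,4,cv)
spo result:
nodes: 1:V, 2:V, 3:V, 4:V, 5:V, 6:T, 8:V, 9:V, 10:V, 11:T, 12:T, 13:T, 14:T
edges: (6,2,cv); (6,4,cv); (6,5,cv); (11,4,cv); (11,8,cv); (11,10,cv); (12,1,cv); (12,8,cv); (12,9,cv); (13,2,cv); (13,9,cv); (13,10,cv); (14,8,cv); (14,9,cv); (14,10,cv)


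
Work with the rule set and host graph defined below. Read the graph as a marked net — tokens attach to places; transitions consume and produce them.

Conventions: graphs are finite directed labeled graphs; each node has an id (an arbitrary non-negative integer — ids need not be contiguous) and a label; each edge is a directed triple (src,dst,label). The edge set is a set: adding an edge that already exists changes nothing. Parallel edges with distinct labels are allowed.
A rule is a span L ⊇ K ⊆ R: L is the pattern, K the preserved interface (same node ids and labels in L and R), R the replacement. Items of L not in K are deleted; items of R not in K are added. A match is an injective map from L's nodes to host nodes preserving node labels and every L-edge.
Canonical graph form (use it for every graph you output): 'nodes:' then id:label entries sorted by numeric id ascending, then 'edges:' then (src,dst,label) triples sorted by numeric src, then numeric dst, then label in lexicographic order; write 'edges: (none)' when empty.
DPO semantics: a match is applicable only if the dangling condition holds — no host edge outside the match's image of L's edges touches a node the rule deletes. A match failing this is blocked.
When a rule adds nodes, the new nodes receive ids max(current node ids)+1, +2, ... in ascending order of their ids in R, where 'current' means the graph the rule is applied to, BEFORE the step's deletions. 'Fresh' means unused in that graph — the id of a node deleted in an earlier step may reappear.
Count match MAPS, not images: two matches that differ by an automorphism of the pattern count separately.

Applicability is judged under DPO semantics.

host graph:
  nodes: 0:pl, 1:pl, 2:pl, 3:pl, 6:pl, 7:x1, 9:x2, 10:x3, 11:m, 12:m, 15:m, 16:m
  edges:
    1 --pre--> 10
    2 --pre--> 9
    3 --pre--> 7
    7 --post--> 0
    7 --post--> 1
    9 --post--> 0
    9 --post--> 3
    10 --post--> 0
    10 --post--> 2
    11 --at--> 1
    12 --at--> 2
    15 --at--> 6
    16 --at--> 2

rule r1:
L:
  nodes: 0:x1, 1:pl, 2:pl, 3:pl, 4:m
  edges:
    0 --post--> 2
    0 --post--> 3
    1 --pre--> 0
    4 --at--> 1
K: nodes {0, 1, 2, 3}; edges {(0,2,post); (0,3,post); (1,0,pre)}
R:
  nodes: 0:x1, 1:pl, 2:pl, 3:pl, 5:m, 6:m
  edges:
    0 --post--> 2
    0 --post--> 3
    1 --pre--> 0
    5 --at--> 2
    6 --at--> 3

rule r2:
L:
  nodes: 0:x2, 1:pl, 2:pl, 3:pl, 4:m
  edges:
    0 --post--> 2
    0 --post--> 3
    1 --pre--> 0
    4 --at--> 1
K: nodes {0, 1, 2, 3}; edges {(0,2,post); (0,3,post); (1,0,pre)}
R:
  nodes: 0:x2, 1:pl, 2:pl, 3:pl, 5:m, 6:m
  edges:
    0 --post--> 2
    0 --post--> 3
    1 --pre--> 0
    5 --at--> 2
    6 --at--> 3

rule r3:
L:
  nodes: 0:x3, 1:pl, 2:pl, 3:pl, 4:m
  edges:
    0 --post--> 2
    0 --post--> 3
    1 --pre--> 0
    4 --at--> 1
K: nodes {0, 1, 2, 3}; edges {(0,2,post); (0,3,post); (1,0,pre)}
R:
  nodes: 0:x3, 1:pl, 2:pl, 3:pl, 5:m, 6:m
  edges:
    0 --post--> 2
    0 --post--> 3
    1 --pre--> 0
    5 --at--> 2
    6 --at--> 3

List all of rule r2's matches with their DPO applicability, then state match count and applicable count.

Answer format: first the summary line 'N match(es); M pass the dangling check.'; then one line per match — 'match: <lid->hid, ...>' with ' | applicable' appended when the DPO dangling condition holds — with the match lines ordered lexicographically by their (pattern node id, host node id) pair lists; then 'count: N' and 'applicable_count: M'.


4 match(es); 4 pass the dangling check.
match: 0->9, 1->2, 2->0, 3->3, 4->12 | applicable
match: 0->9, 1->2, 2->0, 3->3, 4->16 | applicable
match: 0->9, 1->2, 2->3, 3->0, 4->12 | applicable
match: 0->9, 1->2, 2->3, 3->0, 4->16 | applicable
count: 4
applicable_count: 4


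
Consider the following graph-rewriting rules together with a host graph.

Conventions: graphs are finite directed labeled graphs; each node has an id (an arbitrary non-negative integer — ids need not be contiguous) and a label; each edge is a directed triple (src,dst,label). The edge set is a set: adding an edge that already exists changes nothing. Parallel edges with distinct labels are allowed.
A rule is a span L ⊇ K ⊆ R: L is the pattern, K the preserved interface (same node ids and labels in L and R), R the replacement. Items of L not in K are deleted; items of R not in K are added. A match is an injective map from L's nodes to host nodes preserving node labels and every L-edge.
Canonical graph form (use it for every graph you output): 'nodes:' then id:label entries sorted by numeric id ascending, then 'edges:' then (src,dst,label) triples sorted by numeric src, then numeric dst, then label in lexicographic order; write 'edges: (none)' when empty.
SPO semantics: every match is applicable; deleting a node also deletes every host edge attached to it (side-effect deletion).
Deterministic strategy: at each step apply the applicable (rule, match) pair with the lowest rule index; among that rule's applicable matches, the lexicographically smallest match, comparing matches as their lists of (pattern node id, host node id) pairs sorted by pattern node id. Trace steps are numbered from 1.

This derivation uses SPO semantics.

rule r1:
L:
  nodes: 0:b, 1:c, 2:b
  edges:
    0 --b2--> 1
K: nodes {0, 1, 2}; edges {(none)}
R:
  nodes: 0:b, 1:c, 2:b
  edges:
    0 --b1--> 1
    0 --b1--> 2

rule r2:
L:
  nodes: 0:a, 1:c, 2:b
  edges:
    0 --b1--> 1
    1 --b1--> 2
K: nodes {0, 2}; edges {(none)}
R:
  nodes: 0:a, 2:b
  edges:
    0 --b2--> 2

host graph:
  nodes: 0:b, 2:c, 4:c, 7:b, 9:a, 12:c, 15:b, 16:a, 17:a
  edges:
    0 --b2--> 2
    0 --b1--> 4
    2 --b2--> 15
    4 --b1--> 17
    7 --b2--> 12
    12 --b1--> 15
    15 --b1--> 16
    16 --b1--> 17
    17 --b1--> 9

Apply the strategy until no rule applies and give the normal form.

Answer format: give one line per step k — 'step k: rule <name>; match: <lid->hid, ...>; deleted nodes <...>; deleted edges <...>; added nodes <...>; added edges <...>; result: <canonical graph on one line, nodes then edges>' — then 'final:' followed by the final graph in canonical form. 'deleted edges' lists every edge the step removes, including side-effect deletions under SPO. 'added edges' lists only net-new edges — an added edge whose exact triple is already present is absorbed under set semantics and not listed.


step 1: rule r1; match: 0->0, 1->2, 2->7; deleted nodes (none); deleted edges (0,2,b2); added nodes (none); added edges (0,2,b1); (0,7,b1); result: nodes: 0:b, 2:c, 4:c, 7:b, 9:a, 12:c, 15:b, 16:a, 17:a edges: (0,2,b1); (0,4,b1); (0,7,b1); (2,15,b2); (4,17,b1); (7,12,b2); (12,15,b1); (15,16,b1); (16,17,b1); (17,9,b1)
step 2: rule r1; match: 0->7, 1->12, 2->0; deleted nodes (none); deleted edges (7,12,b2); added nodes (none); added edges (7,0,b1); (7,12,b1); result: nodes: 0:b, 2:c, 4:c, 7:b, 9:a, 12:c, 15:b, 16:a, 17:a edges: (0,2,b1); (0,4,b1); (0,7,b1); (2,15,b2); (4,17,b1); (7,0,b1); (7,12,b1); (12,15,b1); (15,16,b1); (16,17,b1); (17,9,b1)
final:
nodes: 0:b, 2:c, 4:c, 7:b, 9:a, 12:c, 15:b, 16:a, 17:a
edges: (0,2,b1); (0,4,b1); (0,7,b1); (2,15,b2); (4,17,b1); (7,0,b1); (7,12,b1); (12,15,b1); (15,16,b1); (16,17,b1); (17,9,b1)


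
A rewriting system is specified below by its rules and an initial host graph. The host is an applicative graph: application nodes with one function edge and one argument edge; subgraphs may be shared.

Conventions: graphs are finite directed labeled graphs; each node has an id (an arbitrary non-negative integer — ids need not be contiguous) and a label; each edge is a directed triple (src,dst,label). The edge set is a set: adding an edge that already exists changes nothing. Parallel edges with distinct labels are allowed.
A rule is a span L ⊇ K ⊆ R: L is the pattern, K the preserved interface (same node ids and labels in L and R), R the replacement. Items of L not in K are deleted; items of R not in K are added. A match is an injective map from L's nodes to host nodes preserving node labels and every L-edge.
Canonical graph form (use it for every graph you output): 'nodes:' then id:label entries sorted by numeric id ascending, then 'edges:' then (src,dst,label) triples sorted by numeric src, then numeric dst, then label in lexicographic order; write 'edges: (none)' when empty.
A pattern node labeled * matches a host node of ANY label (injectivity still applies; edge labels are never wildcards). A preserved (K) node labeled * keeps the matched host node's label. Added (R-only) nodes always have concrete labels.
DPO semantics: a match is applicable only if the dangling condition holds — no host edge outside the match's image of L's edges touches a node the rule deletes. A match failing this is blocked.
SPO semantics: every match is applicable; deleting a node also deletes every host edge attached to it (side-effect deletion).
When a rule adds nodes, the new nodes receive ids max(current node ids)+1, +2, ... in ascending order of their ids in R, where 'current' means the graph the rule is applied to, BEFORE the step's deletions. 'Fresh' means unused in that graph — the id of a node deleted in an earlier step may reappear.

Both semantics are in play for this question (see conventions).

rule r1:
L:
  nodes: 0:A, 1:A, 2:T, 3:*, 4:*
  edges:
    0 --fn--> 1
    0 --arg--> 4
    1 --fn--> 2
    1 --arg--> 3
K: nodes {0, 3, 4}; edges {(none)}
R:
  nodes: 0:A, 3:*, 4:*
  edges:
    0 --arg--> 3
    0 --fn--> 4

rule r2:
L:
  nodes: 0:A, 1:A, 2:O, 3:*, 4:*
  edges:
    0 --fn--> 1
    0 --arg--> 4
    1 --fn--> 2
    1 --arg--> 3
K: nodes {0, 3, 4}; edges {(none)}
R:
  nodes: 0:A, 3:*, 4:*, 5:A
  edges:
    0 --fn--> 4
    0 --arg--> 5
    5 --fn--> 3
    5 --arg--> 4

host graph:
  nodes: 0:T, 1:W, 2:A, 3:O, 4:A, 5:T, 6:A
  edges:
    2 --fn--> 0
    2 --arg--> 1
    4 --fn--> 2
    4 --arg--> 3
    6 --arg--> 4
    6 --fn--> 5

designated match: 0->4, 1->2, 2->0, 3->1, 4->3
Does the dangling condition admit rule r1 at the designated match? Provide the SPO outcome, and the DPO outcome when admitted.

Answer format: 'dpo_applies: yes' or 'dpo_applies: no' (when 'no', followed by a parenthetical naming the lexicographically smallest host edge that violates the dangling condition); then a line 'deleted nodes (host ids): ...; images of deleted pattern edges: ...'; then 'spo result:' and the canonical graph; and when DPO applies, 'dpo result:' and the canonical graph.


dpo_applies: yes
deleted nodes (host ids): 0, 2; images of deleted pattern edges: (2,0,fn); (2,1,arg); (4,2,fn); (4,3,arg)
spo result:
nodes: 1:W, 3:O, 4:A, 5:T, 6:A
edges: (4,1,arg); (4,3,fn); (6,4,arg); (6,5,fn)
dpo result:
nodes: 1:W, 3:O, 4:A, 5:T, 6:A
edges: (4,1,arg); (4,3,fn); (6,4,arg); (6,5,fn)


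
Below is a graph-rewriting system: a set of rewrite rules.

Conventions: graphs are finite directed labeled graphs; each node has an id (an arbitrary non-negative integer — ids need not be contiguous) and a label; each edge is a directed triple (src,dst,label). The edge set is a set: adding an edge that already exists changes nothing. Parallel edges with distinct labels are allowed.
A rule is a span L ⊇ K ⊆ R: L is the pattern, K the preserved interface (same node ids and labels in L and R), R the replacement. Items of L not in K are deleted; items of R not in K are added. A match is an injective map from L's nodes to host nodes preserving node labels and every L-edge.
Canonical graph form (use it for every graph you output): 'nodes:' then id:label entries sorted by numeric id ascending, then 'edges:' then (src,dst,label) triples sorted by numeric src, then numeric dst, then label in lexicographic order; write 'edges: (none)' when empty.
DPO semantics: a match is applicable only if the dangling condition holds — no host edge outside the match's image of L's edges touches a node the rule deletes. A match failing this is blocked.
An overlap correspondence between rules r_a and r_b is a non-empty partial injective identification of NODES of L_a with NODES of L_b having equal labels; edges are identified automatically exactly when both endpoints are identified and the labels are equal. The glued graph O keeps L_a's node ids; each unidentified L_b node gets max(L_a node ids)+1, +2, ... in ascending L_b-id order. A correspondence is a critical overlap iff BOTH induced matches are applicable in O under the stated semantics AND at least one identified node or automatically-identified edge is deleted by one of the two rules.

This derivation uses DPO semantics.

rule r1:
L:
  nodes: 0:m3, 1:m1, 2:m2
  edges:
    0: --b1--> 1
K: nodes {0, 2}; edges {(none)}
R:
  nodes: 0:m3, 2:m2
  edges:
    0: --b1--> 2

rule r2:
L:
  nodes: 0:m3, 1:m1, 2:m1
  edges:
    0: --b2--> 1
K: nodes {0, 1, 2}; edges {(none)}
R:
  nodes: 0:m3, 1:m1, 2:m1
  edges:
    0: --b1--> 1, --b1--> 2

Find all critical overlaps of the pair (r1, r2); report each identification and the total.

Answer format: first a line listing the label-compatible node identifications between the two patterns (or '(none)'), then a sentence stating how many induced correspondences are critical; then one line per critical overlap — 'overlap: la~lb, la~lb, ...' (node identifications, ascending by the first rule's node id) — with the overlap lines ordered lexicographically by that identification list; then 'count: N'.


label-compatible node identifications between L(r1) and L(r2): 0~0, 1~1, 1~2
2 of the induced correspondences are critical overlaps of r1 and r2.
overlap: 0~0, 1~2
overlap: 1~2
count: 2


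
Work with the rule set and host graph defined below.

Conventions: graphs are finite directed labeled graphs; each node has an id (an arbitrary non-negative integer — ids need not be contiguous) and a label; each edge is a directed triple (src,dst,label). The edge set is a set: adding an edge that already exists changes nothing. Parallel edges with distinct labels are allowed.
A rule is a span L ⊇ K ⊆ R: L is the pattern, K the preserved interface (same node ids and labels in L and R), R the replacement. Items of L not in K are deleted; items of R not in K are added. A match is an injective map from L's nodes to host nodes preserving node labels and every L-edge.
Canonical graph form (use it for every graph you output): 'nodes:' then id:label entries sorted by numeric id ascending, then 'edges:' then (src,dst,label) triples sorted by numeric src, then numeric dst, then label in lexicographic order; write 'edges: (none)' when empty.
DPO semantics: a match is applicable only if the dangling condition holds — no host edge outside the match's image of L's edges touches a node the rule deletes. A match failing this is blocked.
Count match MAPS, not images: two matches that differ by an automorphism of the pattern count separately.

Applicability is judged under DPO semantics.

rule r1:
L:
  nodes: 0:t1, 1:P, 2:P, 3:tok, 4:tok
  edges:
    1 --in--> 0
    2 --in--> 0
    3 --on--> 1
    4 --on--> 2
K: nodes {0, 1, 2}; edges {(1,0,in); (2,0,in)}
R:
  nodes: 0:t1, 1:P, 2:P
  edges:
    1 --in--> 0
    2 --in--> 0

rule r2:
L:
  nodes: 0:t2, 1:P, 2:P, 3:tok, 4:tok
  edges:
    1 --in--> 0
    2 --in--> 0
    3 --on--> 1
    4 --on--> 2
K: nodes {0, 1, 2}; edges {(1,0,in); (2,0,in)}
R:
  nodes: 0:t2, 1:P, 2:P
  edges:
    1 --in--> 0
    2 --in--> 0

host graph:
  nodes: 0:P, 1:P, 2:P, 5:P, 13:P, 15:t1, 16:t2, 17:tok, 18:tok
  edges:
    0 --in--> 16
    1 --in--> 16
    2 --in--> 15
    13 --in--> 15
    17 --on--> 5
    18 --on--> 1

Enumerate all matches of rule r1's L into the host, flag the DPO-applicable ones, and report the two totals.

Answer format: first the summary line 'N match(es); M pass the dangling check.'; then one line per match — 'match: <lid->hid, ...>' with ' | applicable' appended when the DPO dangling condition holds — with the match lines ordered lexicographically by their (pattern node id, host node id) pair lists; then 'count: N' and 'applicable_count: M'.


0 match(es); 0 pass the dangling check.
count: 0
applicable_count: 0


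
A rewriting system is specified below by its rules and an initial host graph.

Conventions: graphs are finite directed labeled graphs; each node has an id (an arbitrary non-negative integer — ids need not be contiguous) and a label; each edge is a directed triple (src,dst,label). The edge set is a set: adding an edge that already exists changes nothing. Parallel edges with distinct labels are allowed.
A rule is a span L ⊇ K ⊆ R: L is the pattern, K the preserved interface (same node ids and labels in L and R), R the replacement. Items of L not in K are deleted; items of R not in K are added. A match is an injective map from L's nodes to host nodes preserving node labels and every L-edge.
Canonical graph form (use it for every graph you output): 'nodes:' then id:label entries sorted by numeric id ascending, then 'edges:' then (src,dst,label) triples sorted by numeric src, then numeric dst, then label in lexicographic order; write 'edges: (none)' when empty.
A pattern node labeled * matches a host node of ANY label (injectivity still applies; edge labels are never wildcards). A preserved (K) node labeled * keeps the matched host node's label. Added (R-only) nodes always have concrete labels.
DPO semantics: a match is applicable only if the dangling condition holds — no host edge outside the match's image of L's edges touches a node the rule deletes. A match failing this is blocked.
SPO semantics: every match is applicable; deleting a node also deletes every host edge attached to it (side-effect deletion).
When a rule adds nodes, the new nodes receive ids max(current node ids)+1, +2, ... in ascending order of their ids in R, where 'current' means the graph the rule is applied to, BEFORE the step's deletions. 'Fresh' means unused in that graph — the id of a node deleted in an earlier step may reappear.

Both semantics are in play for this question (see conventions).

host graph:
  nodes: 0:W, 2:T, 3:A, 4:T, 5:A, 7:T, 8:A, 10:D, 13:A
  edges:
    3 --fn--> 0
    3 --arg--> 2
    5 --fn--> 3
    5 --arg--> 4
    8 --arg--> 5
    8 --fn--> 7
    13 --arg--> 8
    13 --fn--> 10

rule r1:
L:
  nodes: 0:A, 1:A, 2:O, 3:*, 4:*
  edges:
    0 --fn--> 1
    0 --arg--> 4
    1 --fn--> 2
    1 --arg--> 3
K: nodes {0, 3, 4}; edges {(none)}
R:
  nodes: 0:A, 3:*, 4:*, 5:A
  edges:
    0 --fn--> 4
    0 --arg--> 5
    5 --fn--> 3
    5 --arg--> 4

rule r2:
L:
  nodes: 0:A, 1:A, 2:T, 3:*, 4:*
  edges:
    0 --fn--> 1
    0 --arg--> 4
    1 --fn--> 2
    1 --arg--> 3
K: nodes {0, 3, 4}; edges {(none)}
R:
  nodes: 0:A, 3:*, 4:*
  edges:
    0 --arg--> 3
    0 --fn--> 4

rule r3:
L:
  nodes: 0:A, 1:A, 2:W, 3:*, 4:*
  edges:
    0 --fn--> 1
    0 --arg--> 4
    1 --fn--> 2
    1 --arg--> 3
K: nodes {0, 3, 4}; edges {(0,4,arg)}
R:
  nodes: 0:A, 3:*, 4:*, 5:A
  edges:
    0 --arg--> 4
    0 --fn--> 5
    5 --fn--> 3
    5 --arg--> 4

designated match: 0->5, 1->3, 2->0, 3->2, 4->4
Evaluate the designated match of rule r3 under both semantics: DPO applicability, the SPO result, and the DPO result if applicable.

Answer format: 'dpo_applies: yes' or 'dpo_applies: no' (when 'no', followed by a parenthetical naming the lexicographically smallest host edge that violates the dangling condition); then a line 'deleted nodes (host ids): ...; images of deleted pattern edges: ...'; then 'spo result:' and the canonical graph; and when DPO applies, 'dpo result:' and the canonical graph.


dpo_applies: yes
deleted nodes (host ids): 0, 3; images of deleted pattern edges: (3,0,fn); (3,2,arg); (5,3,fn)
spo result:
nodes: 2:T, 4:T, 5:A, 7:T, 8:A, 10:D, 13:A, 14:A
edges: (5,4,arg); (5,14,fn); (8,5,arg); (8,7,fn); (13,8,arg); (13,10,fn); (14,2,fn); (14,4,arg)
dpo result:
nodes: 2:T, 4:T, 5:A, 7:T, 8:A, 10:D, 13:A, 14:A
edges: (5,4,arg); (5,14,fn); (8,5,arg); (8,7,fn); (13,8,arg); (13,10,fn); (14,2,fn); (14,4,arg)


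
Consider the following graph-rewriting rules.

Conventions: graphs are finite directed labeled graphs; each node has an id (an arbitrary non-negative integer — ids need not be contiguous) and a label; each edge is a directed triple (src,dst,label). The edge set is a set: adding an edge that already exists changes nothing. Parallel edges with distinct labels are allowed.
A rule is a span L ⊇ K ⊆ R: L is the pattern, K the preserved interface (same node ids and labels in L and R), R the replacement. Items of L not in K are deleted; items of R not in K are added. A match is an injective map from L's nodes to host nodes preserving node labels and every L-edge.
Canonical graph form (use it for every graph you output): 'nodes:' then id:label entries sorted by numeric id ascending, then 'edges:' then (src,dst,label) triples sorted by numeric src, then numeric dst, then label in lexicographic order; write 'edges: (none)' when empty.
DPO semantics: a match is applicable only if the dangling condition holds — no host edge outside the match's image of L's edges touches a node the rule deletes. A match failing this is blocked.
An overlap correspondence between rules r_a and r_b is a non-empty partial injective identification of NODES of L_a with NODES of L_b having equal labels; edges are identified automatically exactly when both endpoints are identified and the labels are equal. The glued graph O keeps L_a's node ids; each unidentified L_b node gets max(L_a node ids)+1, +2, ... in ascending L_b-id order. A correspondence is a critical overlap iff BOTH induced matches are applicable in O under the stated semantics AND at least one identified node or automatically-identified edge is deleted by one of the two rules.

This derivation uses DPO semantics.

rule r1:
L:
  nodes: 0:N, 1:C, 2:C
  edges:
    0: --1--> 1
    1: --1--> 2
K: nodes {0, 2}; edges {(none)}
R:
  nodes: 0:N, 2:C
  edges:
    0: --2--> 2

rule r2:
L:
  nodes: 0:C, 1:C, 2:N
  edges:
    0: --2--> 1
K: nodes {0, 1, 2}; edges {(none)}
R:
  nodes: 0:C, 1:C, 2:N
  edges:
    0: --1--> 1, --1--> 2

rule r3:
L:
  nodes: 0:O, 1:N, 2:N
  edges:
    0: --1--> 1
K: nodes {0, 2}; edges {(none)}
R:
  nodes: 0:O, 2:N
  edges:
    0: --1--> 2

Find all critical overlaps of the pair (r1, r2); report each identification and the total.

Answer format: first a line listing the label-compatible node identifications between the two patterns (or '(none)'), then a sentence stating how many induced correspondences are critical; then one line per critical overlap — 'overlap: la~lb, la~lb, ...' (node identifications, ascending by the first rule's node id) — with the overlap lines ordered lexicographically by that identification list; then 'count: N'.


label-compatible node identifications between L(r1) and L(r2): 0~2, 1~0, 1~1, 2~0, 2~1
0 of the induced correspondences are critical overlaps of r1 and r2.
count: 0


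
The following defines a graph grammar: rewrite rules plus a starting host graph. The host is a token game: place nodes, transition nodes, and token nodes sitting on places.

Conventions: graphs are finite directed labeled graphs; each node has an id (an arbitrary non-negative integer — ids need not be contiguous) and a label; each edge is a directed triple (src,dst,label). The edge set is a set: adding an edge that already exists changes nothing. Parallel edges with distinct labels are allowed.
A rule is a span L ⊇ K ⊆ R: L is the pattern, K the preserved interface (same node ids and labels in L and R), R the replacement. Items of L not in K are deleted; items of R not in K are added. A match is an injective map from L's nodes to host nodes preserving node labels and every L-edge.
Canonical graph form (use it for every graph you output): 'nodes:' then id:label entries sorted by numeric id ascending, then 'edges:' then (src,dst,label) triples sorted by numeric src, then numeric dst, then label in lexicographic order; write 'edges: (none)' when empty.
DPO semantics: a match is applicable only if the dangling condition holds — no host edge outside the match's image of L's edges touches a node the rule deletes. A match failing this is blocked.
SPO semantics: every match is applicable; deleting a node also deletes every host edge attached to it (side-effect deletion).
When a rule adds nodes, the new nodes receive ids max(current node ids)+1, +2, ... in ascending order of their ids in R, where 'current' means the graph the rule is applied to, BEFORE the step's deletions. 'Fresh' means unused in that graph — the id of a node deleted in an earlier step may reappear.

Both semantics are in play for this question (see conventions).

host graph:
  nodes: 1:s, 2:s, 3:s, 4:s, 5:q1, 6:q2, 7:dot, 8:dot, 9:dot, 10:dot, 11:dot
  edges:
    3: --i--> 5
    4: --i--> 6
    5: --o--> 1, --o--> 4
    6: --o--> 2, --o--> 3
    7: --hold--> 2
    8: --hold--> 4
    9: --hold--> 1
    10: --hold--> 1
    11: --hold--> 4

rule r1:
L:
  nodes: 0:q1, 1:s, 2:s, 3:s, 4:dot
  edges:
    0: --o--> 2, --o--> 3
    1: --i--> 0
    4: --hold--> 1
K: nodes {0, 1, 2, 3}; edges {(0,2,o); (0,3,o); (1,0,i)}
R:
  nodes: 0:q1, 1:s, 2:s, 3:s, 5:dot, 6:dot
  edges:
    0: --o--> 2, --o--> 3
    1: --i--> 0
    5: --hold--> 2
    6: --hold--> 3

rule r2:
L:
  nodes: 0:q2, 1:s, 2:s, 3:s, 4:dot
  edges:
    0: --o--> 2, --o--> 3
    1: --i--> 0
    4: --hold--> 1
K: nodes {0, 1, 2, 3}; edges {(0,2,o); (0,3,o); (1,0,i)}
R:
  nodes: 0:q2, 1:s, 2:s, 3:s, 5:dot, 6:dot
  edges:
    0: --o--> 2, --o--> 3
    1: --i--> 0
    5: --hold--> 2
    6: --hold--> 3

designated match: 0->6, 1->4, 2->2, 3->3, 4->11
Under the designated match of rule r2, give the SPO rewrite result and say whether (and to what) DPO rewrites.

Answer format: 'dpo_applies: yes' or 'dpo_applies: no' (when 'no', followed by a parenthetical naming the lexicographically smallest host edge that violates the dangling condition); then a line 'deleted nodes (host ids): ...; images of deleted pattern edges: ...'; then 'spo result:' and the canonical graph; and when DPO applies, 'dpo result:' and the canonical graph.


dpo_applies: yes
deleted nodes (host ids): 11; images of deleted pattern edges: (11,4,hold)
spo result:
nodes: 1:s, 2:s, 3:s, 4:s, 5:q1, 6:q2, 7:dot, 8:dot, 9:dot, 10:dot, 12:dot, 13:dot
edges: (3,5,i); (4,6,i); (5,1,o); (5,4,o); (6,2,o); (6,3,o); (7,2,hold); (8,4,hold); (9,1,hold); (10,1,hold); (12,2,hold); (13,3,hold)
dpo result:
nodes: 1:s, 2:s, 3:s, 4:s, 5:q1, 6:q2, 7:dot, 8:dot, 9:dot, 10:dot, 12:dot, 13:dot
edges: (3,5,i); (4,6,i); (5,1,o); (5,4,o); (6,2,o); (6,3,o); (7,2,hold); (8,4,hold); (9,1,hold); (10,1,hold); (12,2,hold); (13,3,hold)


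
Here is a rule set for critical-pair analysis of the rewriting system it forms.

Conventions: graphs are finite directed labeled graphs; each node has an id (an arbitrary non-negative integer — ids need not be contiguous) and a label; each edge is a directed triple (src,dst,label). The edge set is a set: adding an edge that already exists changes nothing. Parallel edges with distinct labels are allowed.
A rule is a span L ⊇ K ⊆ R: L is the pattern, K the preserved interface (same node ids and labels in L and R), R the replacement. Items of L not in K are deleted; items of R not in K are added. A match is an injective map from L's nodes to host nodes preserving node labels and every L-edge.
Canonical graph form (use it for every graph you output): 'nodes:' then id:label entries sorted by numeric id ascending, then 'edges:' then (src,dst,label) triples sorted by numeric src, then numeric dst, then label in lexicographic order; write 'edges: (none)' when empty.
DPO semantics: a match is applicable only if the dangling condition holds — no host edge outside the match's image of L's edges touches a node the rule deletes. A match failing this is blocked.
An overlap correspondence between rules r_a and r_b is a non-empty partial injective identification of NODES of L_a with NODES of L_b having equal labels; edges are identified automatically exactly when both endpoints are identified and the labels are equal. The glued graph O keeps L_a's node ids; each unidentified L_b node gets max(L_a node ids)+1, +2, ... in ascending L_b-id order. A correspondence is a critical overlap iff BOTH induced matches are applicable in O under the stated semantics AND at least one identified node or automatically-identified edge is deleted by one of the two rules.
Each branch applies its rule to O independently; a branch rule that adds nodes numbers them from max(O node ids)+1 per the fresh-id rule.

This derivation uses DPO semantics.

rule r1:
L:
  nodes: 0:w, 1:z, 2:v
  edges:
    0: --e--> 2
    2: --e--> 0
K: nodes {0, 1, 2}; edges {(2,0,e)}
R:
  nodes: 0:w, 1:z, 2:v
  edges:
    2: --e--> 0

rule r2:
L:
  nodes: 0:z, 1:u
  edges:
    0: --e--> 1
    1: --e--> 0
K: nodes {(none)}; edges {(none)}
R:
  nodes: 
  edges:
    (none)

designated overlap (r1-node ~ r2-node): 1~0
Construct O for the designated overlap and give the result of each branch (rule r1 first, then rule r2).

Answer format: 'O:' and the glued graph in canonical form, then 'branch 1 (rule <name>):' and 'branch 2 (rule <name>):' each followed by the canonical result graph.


O:
nodes: 0:w, 1:z, 2:v, 3:u
edges: (0,2,e); (1,3,e); (2,0,e); (3,1,e)
branch 1 (rule r1):
nodes: 0:w, 1:z, 2:v, 3:u
edges: (1,3,e); (2,0,e); (3,1,e)
branch 2 (rule r2):
nodes: 0:w, 2:v
edges: (0,2,e); (2,0,e)


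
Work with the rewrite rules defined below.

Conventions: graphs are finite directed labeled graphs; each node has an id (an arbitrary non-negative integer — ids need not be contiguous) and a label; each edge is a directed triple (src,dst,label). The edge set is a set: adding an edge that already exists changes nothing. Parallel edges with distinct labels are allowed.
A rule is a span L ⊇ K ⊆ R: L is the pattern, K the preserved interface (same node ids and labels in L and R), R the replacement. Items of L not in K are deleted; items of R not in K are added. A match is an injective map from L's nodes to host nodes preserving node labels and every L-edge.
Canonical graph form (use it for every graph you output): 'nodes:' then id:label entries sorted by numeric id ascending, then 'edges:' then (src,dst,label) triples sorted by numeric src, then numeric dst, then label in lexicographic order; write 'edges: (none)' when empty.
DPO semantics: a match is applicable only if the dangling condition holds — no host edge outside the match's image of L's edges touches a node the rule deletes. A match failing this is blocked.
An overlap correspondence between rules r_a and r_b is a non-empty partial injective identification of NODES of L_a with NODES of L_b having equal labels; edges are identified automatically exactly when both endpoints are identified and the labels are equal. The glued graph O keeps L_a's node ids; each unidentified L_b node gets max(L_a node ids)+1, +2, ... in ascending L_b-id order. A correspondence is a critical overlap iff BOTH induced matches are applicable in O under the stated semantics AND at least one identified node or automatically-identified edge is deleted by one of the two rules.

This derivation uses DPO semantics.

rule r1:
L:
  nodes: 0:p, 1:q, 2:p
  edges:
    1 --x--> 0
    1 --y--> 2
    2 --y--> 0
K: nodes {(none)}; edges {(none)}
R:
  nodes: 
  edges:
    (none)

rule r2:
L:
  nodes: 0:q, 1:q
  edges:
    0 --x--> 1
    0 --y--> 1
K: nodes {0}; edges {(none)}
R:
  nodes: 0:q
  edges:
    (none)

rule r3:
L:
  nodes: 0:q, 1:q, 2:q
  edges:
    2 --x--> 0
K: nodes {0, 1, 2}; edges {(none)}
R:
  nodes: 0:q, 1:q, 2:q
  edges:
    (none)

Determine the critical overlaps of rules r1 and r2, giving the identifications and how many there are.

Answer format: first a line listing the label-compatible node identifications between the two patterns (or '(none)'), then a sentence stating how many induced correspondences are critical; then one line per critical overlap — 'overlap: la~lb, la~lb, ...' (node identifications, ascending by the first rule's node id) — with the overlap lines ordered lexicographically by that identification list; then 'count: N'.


label-compatible node identifications between L(r1) and L(r2): 1~0, 1~1
0 of the induced correspondences are critical overlaps of r1 and r2.
count: 0


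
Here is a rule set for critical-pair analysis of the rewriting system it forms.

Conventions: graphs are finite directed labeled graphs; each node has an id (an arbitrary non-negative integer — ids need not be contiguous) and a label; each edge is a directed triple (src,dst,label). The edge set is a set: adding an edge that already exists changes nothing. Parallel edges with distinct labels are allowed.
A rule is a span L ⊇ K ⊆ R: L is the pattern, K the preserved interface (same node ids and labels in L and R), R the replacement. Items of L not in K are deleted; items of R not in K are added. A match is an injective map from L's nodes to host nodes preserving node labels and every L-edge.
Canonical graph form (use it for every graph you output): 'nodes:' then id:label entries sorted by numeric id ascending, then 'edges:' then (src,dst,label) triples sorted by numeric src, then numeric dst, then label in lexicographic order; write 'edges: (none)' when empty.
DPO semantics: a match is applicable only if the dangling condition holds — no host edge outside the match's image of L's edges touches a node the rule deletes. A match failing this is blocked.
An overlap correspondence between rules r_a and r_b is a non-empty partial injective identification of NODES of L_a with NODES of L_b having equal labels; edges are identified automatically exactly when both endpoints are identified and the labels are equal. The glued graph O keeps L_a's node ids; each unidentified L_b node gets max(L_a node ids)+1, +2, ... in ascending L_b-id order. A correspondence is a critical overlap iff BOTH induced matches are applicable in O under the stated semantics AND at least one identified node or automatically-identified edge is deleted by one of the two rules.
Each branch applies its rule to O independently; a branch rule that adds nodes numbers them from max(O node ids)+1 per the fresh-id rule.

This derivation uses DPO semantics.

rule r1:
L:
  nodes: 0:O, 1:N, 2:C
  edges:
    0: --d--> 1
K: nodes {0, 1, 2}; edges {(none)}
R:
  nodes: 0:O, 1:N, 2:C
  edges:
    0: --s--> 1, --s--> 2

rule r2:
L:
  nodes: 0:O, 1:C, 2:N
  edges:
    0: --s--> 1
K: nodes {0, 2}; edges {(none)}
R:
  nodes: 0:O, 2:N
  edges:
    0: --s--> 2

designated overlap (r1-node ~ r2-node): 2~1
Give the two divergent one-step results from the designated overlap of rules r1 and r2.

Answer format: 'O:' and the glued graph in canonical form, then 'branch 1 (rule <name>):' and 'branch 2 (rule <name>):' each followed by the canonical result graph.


O:
nodes: 0:O, 1:N, 2:C, 3:O, 4:N
edges: (0,1,d); (3,2,s)
branch 1 (rule r1):
nodes: 0:O, 1:N, 2:C, 3:O, 4:N
edges: (0,1,s); (0,2,s); (3,2,s)
branch 2 (rule r2):
nodes: 0:O, 1:N, 3:O, 4:N
edges: (0,1,d); (3,4,s)


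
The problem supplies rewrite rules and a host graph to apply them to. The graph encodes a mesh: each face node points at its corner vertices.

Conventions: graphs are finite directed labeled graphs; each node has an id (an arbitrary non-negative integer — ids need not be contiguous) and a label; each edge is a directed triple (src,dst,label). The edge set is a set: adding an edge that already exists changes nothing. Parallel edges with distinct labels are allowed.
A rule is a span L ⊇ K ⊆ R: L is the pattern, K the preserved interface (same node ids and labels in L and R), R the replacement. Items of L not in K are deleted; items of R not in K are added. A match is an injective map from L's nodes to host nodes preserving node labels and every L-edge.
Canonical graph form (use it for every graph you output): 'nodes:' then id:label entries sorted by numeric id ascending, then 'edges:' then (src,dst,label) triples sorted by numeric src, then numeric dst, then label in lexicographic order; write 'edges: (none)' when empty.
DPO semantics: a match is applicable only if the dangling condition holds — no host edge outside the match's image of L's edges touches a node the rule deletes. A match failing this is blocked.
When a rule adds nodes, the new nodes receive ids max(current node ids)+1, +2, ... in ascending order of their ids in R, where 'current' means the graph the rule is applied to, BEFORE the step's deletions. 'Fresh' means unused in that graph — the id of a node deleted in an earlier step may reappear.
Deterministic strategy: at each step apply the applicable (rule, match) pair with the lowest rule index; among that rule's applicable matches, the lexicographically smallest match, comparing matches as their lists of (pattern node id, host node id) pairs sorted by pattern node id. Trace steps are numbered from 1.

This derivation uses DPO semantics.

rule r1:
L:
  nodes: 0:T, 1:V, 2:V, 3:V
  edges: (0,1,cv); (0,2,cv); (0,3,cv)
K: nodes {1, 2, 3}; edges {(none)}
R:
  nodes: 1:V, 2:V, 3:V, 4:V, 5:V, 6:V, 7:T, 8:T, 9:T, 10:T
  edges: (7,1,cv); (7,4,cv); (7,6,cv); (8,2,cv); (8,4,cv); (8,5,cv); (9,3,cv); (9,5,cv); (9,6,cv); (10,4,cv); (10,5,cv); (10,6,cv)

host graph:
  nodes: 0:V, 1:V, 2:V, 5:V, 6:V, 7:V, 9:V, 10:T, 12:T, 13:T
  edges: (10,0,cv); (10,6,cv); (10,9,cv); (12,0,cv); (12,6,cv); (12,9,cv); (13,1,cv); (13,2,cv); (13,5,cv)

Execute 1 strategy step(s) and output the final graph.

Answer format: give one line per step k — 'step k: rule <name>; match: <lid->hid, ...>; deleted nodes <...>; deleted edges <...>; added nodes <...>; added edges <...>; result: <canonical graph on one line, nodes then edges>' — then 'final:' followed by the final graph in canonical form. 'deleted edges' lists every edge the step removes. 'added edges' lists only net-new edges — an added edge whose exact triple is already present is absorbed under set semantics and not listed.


step 1: rule r1; match: 0->10, 1->0, 2->6, 3->9; deleted nodes 10; deleted edges (10,0,cv); (10,6,cv); (10,9,cv); added nodes 14, 15, 16, 17, 18, 19, 20; added edges (17,0,cv); (17,14,cv); (17,16,cv); (18,6,cv); (18,14,cv); (18,15,cv); (19,9,cv); (19,15,cv); (19,16,cv); (20,14,cv); (20,15,cv); (20,16,cv); result: nodes: 0:V, 1:V, 2:V, 5:V, 6:V, 7:V, 9:V, 12:T, 13:T, 14:V, 15:V, 16:V, 17:T, 18:T, 19:T, 20:T edges: (12,0,cv); (12,6,cv); (12,9,cv); (13,1,cv); (13,2,cv); (13,5,cv); (17,0,cv); (17,14,cv); (17,16,cv); (18,6,cv); (18,14,cv); (18,15,cv); (19,9,cv); (19,15,cv); (19,16,cv); (20,14,cv); (20,15,cv); (20,16,cv)
final:
nodes: 0:V, 1:V, 2:V, 5:V, 6:V, 7:V, 9:V, 12:T, 13:T, 14:V, 15:V, 16:V, 17:T, 18:T, 19:T, 20:T
edges: (12,0,cv); (12,6,cv); (12,9,cv); (13,1,cv); (13,2,cv); (13,5,cv); (17,0,cv); (17,14,cv); (17,16,cv); (18,6,cv); (18,14,cv); (18,15,cv); (19,9,cv); (19,15,cv); (19,16,cv); (20,14,cv); (20,15,cv); (20,16,cv)
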